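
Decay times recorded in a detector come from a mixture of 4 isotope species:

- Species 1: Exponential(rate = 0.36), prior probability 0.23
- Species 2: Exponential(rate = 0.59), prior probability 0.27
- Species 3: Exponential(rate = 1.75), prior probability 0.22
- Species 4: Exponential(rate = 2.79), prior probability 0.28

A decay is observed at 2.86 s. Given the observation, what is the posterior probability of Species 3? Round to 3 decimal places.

0.042

By Bayes' theorem, P(k | x) = P(Z=k) f_k(x) / Σ_j P(Z=j) f_j(x).
Evaluate each component's likelihood at the observed value:
  f_1 = 0.128574
  f_2 = 0.10915
  f_3 = 0.0117326
  f_4 = 0.000955421
Unnormalised posteriors:
  P(Z=1)·f_1 = 0.23 × 0.128574 = 0.029572
  P(Z=2)·f_2 = 0.27 × 0.10915 = 0.0294705
  P(Z=3)·f_3 = 0.22 × 0.0117326 = 0.00258117
  P(Z=4)·f_4 = 0.28 × 0.000955421 = 0.000267518
Marginal: 0.029572 + 0.0294705 + 0.00258117 + 0.000267518 = 0.0618912
Responsibility of Species 3: 0.00258117 / 0.0618912 ≈ 0.042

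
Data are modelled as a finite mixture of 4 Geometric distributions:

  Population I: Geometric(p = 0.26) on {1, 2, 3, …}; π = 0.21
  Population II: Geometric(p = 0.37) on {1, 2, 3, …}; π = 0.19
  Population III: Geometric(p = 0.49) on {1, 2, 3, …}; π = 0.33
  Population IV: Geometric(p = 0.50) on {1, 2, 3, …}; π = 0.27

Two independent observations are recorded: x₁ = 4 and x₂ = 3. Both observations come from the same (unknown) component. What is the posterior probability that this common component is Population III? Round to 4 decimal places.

0.2585

Posterior ∝ prior × likelihood, so P(k | x) ∝ w_k f_k(x); normalise over all components.
Since both observations come from the same component, the likelihood for component k is f_k(x₁)·f_k(x₂).
  L_I = [0.26·(1−0.26)^3 = 0.26·0.405224 = 0.105358] × [0.142376] = 0.0150005
  L_II = [0.37·(1−0.37)^3 = 0.37·0.250047 = 0.0925174] × [0.146853] = 0.0135865
  L_III = [0.49·(1−0.49)^3 = 0.49·0.132651 = 0.064999] × [0.127449] = 0.00828406
  L_IV = [0.50·(1−0.50)^3 = 0.50·0.125 = 0.0625] × [0.125] = 0.0078125
Unnormalised posteriors:
  w_I·L_I = 0.21 × 0.0150005 = 0.0031501
  w_II·L_II = 0.19 × 0.0135865 = 0.00258143
  w_III·L_III = 0.33 × 0.00828406 = 0.00273374
  w_IV·L_IV = 0.27 × 0.0078125 = 0.00210938
Marginal: 0.0031501 + 0.00258143 + 0.00273374 + 0.00210938 = 0.0105746
P(Population III | data) = 0.00273374 / 0.0105746 ≈ 0.2585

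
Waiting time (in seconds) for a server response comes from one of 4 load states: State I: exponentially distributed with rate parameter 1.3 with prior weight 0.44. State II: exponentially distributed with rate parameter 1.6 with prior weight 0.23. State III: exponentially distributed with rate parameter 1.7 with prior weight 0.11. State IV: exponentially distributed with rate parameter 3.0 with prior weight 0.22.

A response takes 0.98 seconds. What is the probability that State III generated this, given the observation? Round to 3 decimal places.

0.115

P(component k | x) = π_k·f_k(x) / marginal(x), where marginal(x) = Σ_j π_j·f_j(x).
Component likelihoods at x = 0.98 seconds:
  p_I = 1.3·e^(−1.3·0.98) = 1.3·e^(−1.2740) = 0.363624
  p_II = 1.6·e^(−1.6·0.98) = 1.6·e^(−1.5680) = 0.333539
  p_III = 1.7·e^(−1.7·0.98) = 1.7·e^(−1.6660) = 0.321303
  p_IV = 3.0·e^(−3.0·0.98) = 3.0·e^(−2.9400) = 0.158597
Weight by the priors:
  π_I·p_I = 0.44 × 0.363624 = 0.159994
  π_II·p_II = 0.23 × 0.333539 = 0.0767139
  π_III·p_III = 0.11 × 0.321303 = 0.0353433
  π_IV·p_IV = 0.22 × 0.158597 = 0.0348914
Evidence: 0.159994 + 0.0767139 + 0.0353433 + 0.0348914 = 0.306943
Responsibility of State III: 0.0353433 / 0.306943 ≈ 0.115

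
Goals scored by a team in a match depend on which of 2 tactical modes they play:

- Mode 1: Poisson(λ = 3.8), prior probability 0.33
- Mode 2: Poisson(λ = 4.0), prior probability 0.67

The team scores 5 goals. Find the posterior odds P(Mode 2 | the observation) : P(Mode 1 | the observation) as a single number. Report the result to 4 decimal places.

2.1482

Since P(k|x) ∝ P(Z=k) f_k(x), the posterior odds are P(Z=i) f_i(x) / (P(Z=j) f_j(x)).
Component likelihoods at x = 5 goals:
  p_1 = 0.147713
  p_2 = 0.156293
0.104717 / 0.0487452 ≈ 2.1482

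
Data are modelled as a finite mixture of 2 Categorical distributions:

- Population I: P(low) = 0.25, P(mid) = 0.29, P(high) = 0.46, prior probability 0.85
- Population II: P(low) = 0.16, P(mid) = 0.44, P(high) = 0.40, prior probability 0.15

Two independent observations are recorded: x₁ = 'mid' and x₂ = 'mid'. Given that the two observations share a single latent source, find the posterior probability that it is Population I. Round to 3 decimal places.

0.711

P(component k | x) = π_k·f_k(x) / marginal(x), where marginal(x) = Σ_j π_j·f_j(x).
Since both observations come from the same component, the likelihood for component k is f_k(x₁)·f_k(x₂).
  L_I = [0.29] × [0.29] = 0.0841
  L_II = [0.44] × [0.44] = 0.1936
Weight by the priors:
  π_I·L_I = 0.85 × 0.0841 = 0.071485
  π_II·L_II = 0.15 × 0.1936 = 0.02904
Evidence: 0.071485 + 0.02904 = 0.100525
P(Population I | x₁, x₂) ≈ 0.711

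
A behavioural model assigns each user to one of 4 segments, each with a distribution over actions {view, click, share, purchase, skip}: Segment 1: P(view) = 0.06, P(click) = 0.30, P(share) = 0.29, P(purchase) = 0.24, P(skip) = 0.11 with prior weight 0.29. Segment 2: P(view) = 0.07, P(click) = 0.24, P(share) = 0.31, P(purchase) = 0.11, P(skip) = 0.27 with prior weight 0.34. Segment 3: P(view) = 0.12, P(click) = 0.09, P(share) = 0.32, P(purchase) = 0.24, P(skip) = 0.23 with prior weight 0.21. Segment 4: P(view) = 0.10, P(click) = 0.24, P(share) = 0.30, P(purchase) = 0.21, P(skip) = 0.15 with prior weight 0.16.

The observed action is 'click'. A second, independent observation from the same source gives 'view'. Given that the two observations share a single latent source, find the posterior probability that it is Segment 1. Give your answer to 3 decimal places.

The responsibility of component k is w_k f_k(x) divided by Σ_j w_j f_j(x).
Since both observations come from the same component, the likelihood for component k is f_k(x₁)·f_k(x₂).
  f_1 = [0.3] × [0.06] = 0.018
  f_2 = [0.24] × [0.07] = 0.0168
  f_3 = [0.09] × [0.12] = 0.0108
  f_4 = [0.24] × [0.1] = 0.024
Multiply by the mixture weights:
  w_1·f_1 = 0.29 × 0.018 = 0.00522
  w_2·f_2 = 0.34 × 0.0168 = 0.005712
  w_3·f_3 = 0.21 × 0.0108 = 0.002268
  w_4·f_4 = 0.16 × 0.024 = 0.00384
Evidence: 0.00522 + 0.005712 + 0.002268 + 0.00384 = 0.01704
P(Segment 1 | data) ≈ 0.306

0.306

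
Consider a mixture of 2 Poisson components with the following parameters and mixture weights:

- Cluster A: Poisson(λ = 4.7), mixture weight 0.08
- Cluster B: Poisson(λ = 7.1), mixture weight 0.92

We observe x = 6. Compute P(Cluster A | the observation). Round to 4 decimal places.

0.0746

The responsibility of component k is π_k f_k(x) divided by Σ_j π_j f_j(x).
Evaluate each component's likelihood at the observed value:
  f_A = 0.136167
  f_B = 0.1468
Prior × likelihood for each component:
  π_A·f_A = 0.08 × 0.136167 = 0.0108933
  π_B·f_B = 0.92 × 0.1468 = 0.135056
Sum: 0.0108933 + 0.135056 = 0.14595
P(Cluster A | data) ≈ 0.0746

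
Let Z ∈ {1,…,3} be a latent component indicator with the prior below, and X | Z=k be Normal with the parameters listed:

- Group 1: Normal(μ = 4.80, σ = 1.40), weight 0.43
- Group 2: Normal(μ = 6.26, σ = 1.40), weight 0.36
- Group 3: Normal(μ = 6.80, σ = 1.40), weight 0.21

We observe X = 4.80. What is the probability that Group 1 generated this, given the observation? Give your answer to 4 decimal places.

0.6017

The responsibility of component k is w_k f_k(x) divided by Σ_j w_j f_j(x).
Component likelihoods at x = 4.80:
  p_1 = (1/(1.40·√(2π)))·exp(−(4.80−4.80)²/(2·1.40²)) = 0.284959·exp(-0.00000) = 0.284959
  p_2 = (1/(1.40·√(2π)))·exp(−(4.80−6.26)²/(2·1.40²)) = 0.284959·exp(-0.54378) = 0.165433
  p_3 = (1/(1.40·√(2π)))·exp(−(4.80−6.80)²/(2·1.40²)) = 0.284959·exp(-1.02041) = 0.102713
Weight by the priors:
  w_1·p_1 = 0.43 × 0.284959 = 0.122532
  w_2·p_2 = 0.36 × 0.165433 = 0.059556
  w_3·p_3 = 0.21 × 0.102713 = 0.0215697
Marginal: 0.122532 + 0.059556 + 0.0215697 = 0.203658
So the posterior for Group 1 is 0.122532 / 0.203658 ≈ 0.6017.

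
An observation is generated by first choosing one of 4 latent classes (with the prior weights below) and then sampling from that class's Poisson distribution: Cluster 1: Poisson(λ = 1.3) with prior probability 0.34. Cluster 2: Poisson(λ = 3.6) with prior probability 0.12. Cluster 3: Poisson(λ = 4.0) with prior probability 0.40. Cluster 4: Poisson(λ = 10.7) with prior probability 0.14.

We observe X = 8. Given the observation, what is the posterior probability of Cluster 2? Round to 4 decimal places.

Posterior ∝ prior × likelihood, so P(k | x) ∝ P(Z=k) f_k(x); normalise over all components.
Poisson probabilities:
  f_1 = e^(−1.3)·1.3^8/8! = 5.5137e-05
  f_2 = e^(−3.6)·3.6^8/8! = 0.0191179
  f_3 = e^(−4.0)·4.0^8/8! = 0.0297702
  f_4 = e^(−10.7)·10.7^8/8! = 0.0960724
Weight by the priors:
  P(Z=1)·f_1 = 0.34 × 5.5137e-05 = 1.87466e-05
  P(Z=2)·f_2 = 0.12 × 0.0191179 = 0.00229414
  P(Z=3)·f_3 = 0.40 × 0.0297702 = 0.0119081
  P(Z=4)·f_4 = 0.14 × 0.0960724 = 0.0134501
Denominator: 1.87466e-05 + 0.00229414 + 0.0119081 + 0.0134501 = 0.0276711
Responsibility of Cluster 2: 0.00229414 / 0.0276711 ≈ 0.0829

0.0829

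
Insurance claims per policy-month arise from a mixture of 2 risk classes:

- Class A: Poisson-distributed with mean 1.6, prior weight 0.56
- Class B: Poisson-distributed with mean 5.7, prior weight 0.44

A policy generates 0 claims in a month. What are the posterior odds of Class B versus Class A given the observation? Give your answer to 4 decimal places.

0.0130

Since P(k|x) ∝ π_k f_k(x), the posterior odds are π_i f_i(x) / (π_j f_j(x)).
Evaluate each component's likelihood at the observed value:
  p_A = 0.201897
  p_B = 0.00334597
Odds = (0.44/0.56) × (0.00334597/0.201897) = 0.785714 × 0.0165727 ≈ 0.0130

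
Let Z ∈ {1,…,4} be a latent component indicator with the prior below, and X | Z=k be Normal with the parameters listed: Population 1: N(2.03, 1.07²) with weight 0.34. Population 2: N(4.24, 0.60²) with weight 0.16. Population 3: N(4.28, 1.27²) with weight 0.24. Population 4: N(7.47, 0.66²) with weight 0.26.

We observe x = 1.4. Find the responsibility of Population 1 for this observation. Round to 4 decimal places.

By Bayes' theorem, P(k | x) = π_k f_k(x) / Σ_j π_j f_j(x).
Evaluate each component's likelihood at the observed value:
  f_1 = 0.313508
  f_2 = 9.07184e-06
  f_3 = 0.0240114
  f_4 = 2.59495e-19
Weight by the priors:
  π_1·f_1 = 0.34 × 0.313508 = 0.106593
  π_2·f_2 = 0.16 × 9.07184e-06 = 1.45149e-06
  π_3·f_3 = 0.24 × 0.0240114 = 0.00576275
  π_4·f_4 = 0.26 × 2.59495e-19 = 6.74687e-20
Evidence: 0.106593 + 1.45149e-06 + 0.00576275 + 6.74687e-20 = 0.112357
P(Population 1 | data) = 0.106593 / 0.112357 ≈ 0.9487

0.9487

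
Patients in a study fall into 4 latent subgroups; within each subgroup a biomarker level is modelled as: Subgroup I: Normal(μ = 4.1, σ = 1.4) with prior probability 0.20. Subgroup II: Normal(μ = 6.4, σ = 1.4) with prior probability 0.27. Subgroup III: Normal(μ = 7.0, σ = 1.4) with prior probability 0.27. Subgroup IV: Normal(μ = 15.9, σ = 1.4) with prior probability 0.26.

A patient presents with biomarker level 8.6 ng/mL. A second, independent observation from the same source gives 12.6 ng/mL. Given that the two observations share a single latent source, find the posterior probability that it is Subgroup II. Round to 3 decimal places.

0.084

Apply Bayes' rule: the posterior for each component is proportional to its prior times its likelihood at x.
Since both observations come from the same component, the likelihood for component k is f_k(x₁)·f_k(x₂).
  p_I = [(1/(1.4·√(2π)))·exp(−(8.6−4.1)²/(2·1.4²)) = 0.284959·exp(-5.16582) = 0.00162666] × [2.81999e-09] = 4.58716e-12
  p_II = [(1/(1.4·√(2π)))·exp(−(8.6−6.4)²/(2·1.4²)) = 0.284959·exp(-1.23469) = 0.0829013] × [1.5705e-05] = 1.30196e-06
  p_III = [(1/(1.4·√(2π)))·exp(−(8.6−7.0)²/(2·1.4²)) = 0.284959·exp(-0.65306) = 0.148307] × [9.5593e-05] = 1.41771e-05
  p_IV = [(1/(1.4·√(2π)))·exp(−(8.6−15.9)²/(2·1.4²)) = 0.284959·exp(-13.59439) = 3.55479e-07] × [0.0177127] = 6.29651e-09
Prior × likelihood for each component:
  π_I·p_I = 0.20 × 4.58716e-12 = 9.17432e-13
  π_II·p_II = 0.27 × 1.30196e-06 = 3.5153e-07
  π_III·p_III = 0.27 × 1.41771e-05 = 3.82782e-06
  π_IV·p_IV = 0.26 × 6.29651e-09 = 1.63709e-09
Denominator: 9.17432e-13 + 3.5153e-07 + 3.82782e-06 + 1.63709e-09 = 4.18098e-06
So the posterior for Subgroup II is 3.5153e-07 / 4.18098e-06 ≈ 0.084.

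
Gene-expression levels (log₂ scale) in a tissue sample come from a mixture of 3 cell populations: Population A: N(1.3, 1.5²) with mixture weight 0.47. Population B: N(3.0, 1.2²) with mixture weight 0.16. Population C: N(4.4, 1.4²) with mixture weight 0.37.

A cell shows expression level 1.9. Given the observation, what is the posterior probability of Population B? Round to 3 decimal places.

0.203

Posterior ∝ prior × likelihood, so P(k | x) ∝ π_k f_k(x); normalise over all components.
Evaluate each component's likelihood at the observed value:
  p_A = 0.245513
  p_B = 0.218406
  p_C = 0.057856
Multiply by the mixture weights:
  π_A·p_A = 0.47 × 0.245513 = 0.115391
  π_B·p_B = 0.16 × 0.218406 = 0.034945
  π_C·p_C = 0.37 × 0.057856 = 0.0214067
Marginal: 0.115391 + 0.034945 + 0.0214067 = 0.171743
P(Population B | data) = 0.034945 / 0.171743 ≈ 0.203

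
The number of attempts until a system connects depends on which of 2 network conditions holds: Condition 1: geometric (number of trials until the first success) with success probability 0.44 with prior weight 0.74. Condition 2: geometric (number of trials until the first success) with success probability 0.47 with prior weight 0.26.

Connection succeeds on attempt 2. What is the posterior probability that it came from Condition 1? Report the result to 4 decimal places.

The responsibility of component k is π_k f_k(x) divided by Σ_j π_j f_j(x).
Component likelihoods at x = 2:
  L_1 = 0.2464
  L_2 = 0.2491
Prior × likelihood for each component:
  π_1·L_1 = 0.74 × 0.2464 = 0.182336
  π_2·L_2 = 0.26 × 0.2491 = 0.064766
Denominator: 0.182336 + 0.064766 = 0.247102
P(Condition 1 | data) = 0.182336 / 0.247102 ≈ 0.7379

0.7379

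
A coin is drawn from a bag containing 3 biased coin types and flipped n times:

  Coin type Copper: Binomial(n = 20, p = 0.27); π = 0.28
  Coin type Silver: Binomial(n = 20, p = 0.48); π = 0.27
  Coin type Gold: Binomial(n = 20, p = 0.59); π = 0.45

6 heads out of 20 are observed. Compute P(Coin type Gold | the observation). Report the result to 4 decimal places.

Apply Bayes' rule: the posterior for each component is proportional to its prior times its likelihood at x.
Component likelihoods at x = 6 heads out of 20:
  f_Copper = C(20,6)·0.27^6·0.73^14 = 38760·0.00038742·0.0122045 = 0.183268
  f_Silver = C(20,6)·0.48^6·0.52^14 = 38760·0.0122306·0.000105693 = 0.0501046
  f_Gold = C(20,6)·0.59^6·0.41^14 = 38760·0.0421805·3.79292e-06 = 0.00620112
Multiply by the mixture weights:
  P(Z=Copper)·f_Copper = 0.28 × 0.183268 = 0.051315
  P(Z=Silver)·f_Silver = 0.27 × 0.0501046 = 0.0135283
  P(Z=Gold)·f_Gold = 0.45 × 0.00620112 = 0.0027905
Marginal: 0.051315 + 0.0135283 + 0.0027905 = 0.0676338
So the posterior for Coin type Gold is 0.0027905 / 0.0676338 ≈ 0.0413.

0.0413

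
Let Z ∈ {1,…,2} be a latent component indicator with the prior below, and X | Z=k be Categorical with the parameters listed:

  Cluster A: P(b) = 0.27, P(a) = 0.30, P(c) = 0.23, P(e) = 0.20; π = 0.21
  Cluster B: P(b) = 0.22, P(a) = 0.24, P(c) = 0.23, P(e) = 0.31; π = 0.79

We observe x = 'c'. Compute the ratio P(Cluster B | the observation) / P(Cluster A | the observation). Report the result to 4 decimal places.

Since P(k|x) ∝ P(Z=k) f_k(x), the posterior odds are P(Z=i) f_i(x) / (P(Z=j) f_j(x)).
Evaluate each component's likelihood at the observed value:
  p_A = 0.23
  p_B = 0.23
Posterior odds = (P(Z=B)·p_B) / (P(Z=A)·p_A) = (0.79·0.23) / (0.21·0.23) = 0.1817 / 0.0483 ≈ 3.7619

3.7619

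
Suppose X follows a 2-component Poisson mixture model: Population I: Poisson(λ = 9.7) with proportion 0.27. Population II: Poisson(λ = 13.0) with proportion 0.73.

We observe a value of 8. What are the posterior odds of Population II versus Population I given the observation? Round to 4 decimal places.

1.0379

Only the two components matter; the odds are (π_i f_i(x)) / (π_j f_j(x)).
Poisson probabilities:
  f_I = 0.119123
  f_II = 0.0457297
Posterior odds = (π_II·f_II) / (π_I·f_I) = (0.73·0.0457297) / (0.27·0.119123) = 0.0333827 / 0.0321633 ≈ 1.0379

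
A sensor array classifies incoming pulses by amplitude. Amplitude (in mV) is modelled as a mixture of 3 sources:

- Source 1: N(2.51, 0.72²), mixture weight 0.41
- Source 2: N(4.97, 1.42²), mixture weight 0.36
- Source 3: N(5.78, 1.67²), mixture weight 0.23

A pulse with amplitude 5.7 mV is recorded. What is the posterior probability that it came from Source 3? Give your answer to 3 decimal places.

Posterior ∝ prior × likelihood, so P(k | x) ∝ P(Z=k) f_k(x); normalise over all components.
Evaluate each component's likelihood at the observed value:
  p_1 = 3.02702e-05
  p_2 = 0.246169
  p_3 = 0.238614
Weight by the priors:
  P(Z=1)·p_1 = 0.41 × 3.02702e-05 = 1.24108e-05
  P(Z=2)·p_2 = 0.36 × 0.246169 = 0.0886209
  P(Z=3)·p_3 = 0.23 × 0.238614 = 0.0548811
Normaliser: 1.24108e-05 + 0.0886209 + 0.0548811 = 0.143514
P(Source 3 | x) ≈ 0.382

0.382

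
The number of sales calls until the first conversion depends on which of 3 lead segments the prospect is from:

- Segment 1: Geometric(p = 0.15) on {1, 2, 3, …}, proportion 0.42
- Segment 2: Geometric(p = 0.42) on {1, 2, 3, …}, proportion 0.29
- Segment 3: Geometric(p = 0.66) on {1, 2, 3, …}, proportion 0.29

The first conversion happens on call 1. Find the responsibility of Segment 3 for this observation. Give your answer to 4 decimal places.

Posterior ∝ prior × likelihood, so P(k | x) ∝ w_k f_k(x); normalise over all components.
Evaluate each component's likelihood at the observed value:
  p_1 = 0.15
  p_2 = 0.42
  p_3 = 0.66
Prior × likelihood for each component:
  w_1·p_1 = 0.42 × 0.15 = 0.063
  w_2·p_2 = 0.29 × 0.42 = 0.1218
  w_3·p_3 = 0.29 × 0.66 = 0.1914
Sum: 0.063 + 0.1218 + 0.1914 = 0.3762
P(Segment 3 | x) = 0.1914 / 0.3762 ≈ 0.5088

0.5088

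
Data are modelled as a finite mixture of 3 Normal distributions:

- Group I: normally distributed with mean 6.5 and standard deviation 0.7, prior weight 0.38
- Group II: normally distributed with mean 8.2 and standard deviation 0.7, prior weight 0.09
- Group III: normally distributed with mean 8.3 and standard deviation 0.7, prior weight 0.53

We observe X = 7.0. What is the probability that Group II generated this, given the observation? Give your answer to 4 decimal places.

0.0505

Apply Bayes' rule: the posterior for each component is proportional to its prior times its likelihood at x.
Normal densities:
  f_I = (1/(0.7·√(2π)))·exp(−(7.0−6.5)²/(2·0.7²)) = 0.569918·exp(-0.25510) = 0.441593
  f_II = (1/(0.7·√(2π)))·exp(−(7.0−8.2)²/(2·0.7²)) = 0.569918·exp(-1.46939) = 0.131119
  f_III = (1/(0.7·√(2π)))·exp(−(7.0−8.3)²/(2·0.7²)) = 0.569918·exp(-1.72449) = 0.101596
Weight by the priors:
  w_I·f_I = 0.38 × 0.441593 = 0.167806
  w_II·f_II = 0.09 × 0.131119 = 0.0118007
  w_III·f_III = 0.53 × 0.101596 = 0.0538458
Sum: 0.167806 + 0.0118007 + 0.0538458 = 0.233452
Responsibility of Group II: 0.0118007 / 0.233452 ≈ 0.0505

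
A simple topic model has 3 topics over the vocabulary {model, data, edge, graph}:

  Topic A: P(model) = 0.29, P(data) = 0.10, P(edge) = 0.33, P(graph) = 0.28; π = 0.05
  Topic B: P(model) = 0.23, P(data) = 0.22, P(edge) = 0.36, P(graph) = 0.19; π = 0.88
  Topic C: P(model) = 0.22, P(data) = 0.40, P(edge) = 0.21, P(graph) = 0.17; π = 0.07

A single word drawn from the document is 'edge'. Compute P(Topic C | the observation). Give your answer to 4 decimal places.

0.0422

By Bayes' theorem, P(k | x) = w_k f_k(x) / Σ_j w_j f_j(x).
Component likelihoods at x = 'edge':
  f_A = 0.33
  f_B = 0.36
  f_C = 0.21
Multiply by the mixture weights:
  w_A·f_A = 0.05 × 0.33 = 0.0165
  w_B·f_B = 0.88 × 0.36 = 0.3168
  w_C·f_C = 0.07 × 0.21 = 0.0147
Evidence: 0.0165 + 0.3168 + 0.0147 = 0.348
P(Topic C | 'edge') = 0.0147 / 0.348 ≈ 0.0422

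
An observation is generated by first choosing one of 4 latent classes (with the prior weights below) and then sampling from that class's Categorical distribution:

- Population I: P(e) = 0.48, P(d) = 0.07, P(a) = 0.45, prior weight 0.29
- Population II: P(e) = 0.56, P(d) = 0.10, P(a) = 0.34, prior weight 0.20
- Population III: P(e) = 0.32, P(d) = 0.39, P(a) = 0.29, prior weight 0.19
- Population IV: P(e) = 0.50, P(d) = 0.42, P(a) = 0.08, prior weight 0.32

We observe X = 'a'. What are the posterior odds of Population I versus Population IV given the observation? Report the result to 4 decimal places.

Posterior odds = (π_i f_i(x)) / (π_j f_j(x)); the normalising sum cancels.
Evaluate each component's likelihood at the observed value:
  p_I = P(a | comp) = 0.45
  p_II = P(a | comp) = 0.34
  p_III = P(a | comp) = 0.29
  p_IV = P(a | comp) = 0.08
Odds = (0.29/0.32) × (0.45/0.08) = 0.90625 × 5.625 ≈ 5.0977

5.0977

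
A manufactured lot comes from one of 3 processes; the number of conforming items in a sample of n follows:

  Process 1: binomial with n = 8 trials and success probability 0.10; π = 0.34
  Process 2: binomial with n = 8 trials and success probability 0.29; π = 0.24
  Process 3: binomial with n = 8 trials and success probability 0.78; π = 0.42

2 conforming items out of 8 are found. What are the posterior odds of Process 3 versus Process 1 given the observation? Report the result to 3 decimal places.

0.016

Posterior odds = (π_i f_i(x)) / (π_j f_j(x)); the normalising sum cancels.
Binomial probabilities:
  f_1 = 0.148803
  f_2 = 0.301651
  f_3 = 0.00193145
0.000811209 / 0.0505932 ≈ 0.016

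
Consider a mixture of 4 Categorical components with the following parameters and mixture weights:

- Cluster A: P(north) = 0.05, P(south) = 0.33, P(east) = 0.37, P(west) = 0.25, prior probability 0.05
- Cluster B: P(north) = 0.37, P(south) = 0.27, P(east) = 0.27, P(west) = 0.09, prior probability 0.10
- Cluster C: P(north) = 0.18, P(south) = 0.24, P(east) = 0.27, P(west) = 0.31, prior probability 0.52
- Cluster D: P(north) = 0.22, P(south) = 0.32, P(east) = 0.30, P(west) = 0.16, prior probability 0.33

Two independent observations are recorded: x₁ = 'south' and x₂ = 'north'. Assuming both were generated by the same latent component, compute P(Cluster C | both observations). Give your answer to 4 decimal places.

By Bayes' theorem, P(k | x) = π_k f_k(x) / Σ_j π_j f_j(x).
Since both observations come from the same component, the likelihood for component k is f_k(x₁)·f_k(x₂).
  L_A = [0.33] × [0.05] = 0.0165
  L_B = [0.27] × [0.37] = 0.0999
  L_C = [0.24] × [0.18] = 0.0432
  L_D = [0.32] × [0.22] = 0.0704
Prior × likelihood for each component:
  π_A·L_A = 0.05 × 0.0165 = 0.000825
  π_B·L_B = 0.10 × 0.0999 = 0.00999
  π_C·L_C = 0.52 × 0.0432 = 0.022464
  π_D·L_D = 0.33 × 0.0704 = 0.023232
Evidence: 0.000825 + 0.00999 + 0.022464 + 0.023232 = 0.056511
So the posterior for Cluster C is 0.022464 / 0.056511 ≈ 0.3975.

0.3975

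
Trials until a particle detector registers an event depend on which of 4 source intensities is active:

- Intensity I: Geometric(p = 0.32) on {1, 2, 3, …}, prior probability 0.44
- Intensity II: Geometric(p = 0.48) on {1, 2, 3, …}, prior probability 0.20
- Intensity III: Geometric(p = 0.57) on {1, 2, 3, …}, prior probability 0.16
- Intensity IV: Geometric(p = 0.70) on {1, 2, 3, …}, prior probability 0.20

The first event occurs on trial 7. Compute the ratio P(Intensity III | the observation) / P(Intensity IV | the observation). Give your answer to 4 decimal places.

5.6487

The posterior odds equal the prior odds times the likelihood ratio: (P(Z=i)/P(Z=j))·(f_i(x)/f_j(x)).
Evaluate each component's likelihood at the observed value:
  f_I = 0.32·(1−0.32)^6 = 0.32·0.0988675 = 0.0316376
  f_II = 0.48·(1−0.48)^6 = 0.48·0.0197706 = 0.00948989
  f_III = 0.57·(1−0.57)^6 = 0.57·0.00632136 = 0.00360318
  f_IV = 0.70·(1−0.70)^6 = 0.70·0.000729 = 0.0005103
Odds = (0.16/0.20) × (0.00360318/0.0005103) = 0.8 × 7.0609 ≈ 5.6487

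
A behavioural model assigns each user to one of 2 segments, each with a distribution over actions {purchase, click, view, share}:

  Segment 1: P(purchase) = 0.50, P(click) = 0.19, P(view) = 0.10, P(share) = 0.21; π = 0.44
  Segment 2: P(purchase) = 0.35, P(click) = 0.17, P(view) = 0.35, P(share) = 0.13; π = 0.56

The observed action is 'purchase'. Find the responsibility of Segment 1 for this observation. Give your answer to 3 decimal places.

0.529

The responsibility of component k is π_k f_k(x) divided by Σ_j π_j f_j(x).
Evaluate each component's likelihood at the observed value:
  f_1 = P(purchase | comp) = 0.50
  f_2 = P(purchase | comp) = 0.35
Multiply by the mixture weights:
  π_1·f_1 = 0.44 × 0.5 = 0.22
  π_2·f_2 = 0.56 × 0.35 = 0.196
Denominator: 0.22 + 0.196 = 0.416
So the posterior for Segment 1 is 0.22 / 0.416 ≈ 0.529.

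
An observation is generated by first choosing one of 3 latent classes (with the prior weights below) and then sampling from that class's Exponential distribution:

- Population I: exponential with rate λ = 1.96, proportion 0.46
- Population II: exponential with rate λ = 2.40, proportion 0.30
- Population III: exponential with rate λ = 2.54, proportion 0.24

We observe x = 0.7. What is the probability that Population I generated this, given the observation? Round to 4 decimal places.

The responsibility of component k is π_k f_k(x) divided by Σ_j π_j f_j(x).
Component likelihoods at x = 0.7:
  p_I = 0.497055
  p_II = 0.447298
  p_III = 0.429198
Unnormalised posteriors:
  π_I·p_I = 0.46 × 0.497055 = 0.228645
  π_II·p_II = 0.30 × 0.447298 = 0.134189
  π_III·p_III = 0.24 × 0.429198 = 0.103008
Normaliser: 0.228645 + 0.134189 + 0.103008 = 0.465842
P(Population I | x) ≈ 0.4908

0.4908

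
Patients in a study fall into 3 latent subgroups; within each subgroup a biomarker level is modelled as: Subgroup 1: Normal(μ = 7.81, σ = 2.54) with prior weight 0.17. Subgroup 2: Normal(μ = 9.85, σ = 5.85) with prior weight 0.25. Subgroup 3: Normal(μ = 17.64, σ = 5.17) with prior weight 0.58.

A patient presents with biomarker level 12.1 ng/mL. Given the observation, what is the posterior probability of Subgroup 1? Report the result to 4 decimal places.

0.1352

Apply Bayes' rule: the posterior for each component is proportional to its prior times its likelihood at x.
Normal densities:
  f_1 = (1/(2.54·√(2π)))·exp(−(12.1−7.81)²/(2·2.54²)) = 0.157064·exp(-1.42632) = 0.0377253
  f_2 = (1/(5.85·√(2π)))·exp(−(12.1−9.85)²/(2·5.85²)) = 0.068195·exp(-0.07396) = 0.0633333
  f_3 = (1/(5.17·√(2π)))·exp(−(12.1−17.64)²/(2·5.17²)) = 0.077165·exp(-0.57413) = 0.0434589
Unnormalised posteriors:
  π_1·f_1 = 0.17 × 0.0377253 = 0.00641331
  π_2·f_2 = 0.25 × 0.0633333 = 0.0158333
  π_3·f_3 = 0.58 × 0.0434589 = 0.0252062
Normaliser: 0.00641331 + 0.0158333 + 0.0252062 = 0.0474528
So the posterior for Subgroup 1 is 0.00641331 / 0.0474528 ≈ 0.1352.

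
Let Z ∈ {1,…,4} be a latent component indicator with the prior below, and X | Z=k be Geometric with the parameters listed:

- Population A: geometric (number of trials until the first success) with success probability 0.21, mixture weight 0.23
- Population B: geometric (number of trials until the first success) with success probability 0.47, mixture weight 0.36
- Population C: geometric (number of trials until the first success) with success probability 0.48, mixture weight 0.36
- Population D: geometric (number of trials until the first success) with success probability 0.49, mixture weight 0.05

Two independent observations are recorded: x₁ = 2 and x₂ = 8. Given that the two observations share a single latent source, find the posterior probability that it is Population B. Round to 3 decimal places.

Apply Bayes' rule: the posterior for each component is proportional to its prior times its likelihood at x.
Since both observations come from the same component, the likelihood for component k is f_k(x₁)·f_k(x₂).
  p_A = [0.1659] × [0.0403282] = 0.00669045
  p_B = [0.2491] × [0.00552114] = 0.00137532
  p_C = [0.2496] × [0.00493474] = 0.00123171
  p_D = [0.2499] × [0.00439731] = 0.00109889
Multiply by the mixture weights:
  π_A·p_A = 0.23 × 0.00669045 = 0.0015388
  π_B·p_B = 0.36 × 0.00137532 = 0.000495114
  π_C·p_C = 0.36 × 0.00123171 = 0.000443416
  π_D·p_D = 0.05 × 0.00109889 = 5.49444e-05
Denominator: 0.0015388 + 0.000495114 + 0.000443416 + 5.49444e-05 = 0.00253228
P(Population B | data) = 0.000495114 / 0.00253228 ≈ 0.196

0.196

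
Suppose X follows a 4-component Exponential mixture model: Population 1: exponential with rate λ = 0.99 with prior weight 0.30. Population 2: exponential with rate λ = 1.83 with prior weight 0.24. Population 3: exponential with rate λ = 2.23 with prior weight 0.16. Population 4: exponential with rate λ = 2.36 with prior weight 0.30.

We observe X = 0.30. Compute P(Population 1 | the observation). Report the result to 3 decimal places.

0.219

The responsibility of component k is π_k f_k(x) divided by Σ_j π_j f_j(x).
Evaluate each component's likelihood at the observed value:
  f_1 = 0.99·e^(−0.99·0.30) = 0.99·e^(−0.2970) = 0.735614
  f_2 = 1.83·e^(−1.83·0.30) = 1.83·e^(−0.5490) = 1.05687
  f_3 = 2.23·e^(−2.23·0.30) = 2.23·e^(−0.6690) = 1.14225
  f_4 = 2.36·e^(−2.36·0.30) = 2.36·e^(−0.7080) = 1.1626
Prior × likelihood for each component:
  π_1·f_1 = 0.30 × 0.735614 = 0.220684
  π_2·f_2 = 0.24 × 1.05687 = 0.25365
  π_3·f_3 = 0.16 × 1.14225 = 0.18276
  π_4·f_4 = 0.30 × 1.1626 = 0.348781
Evidence: 0.220684 + 0.25365 + 0.18276 + 0.348781 = 1.00588
Responsibility of Population 1: 0.220684 / 1.00588 ≈ 0.219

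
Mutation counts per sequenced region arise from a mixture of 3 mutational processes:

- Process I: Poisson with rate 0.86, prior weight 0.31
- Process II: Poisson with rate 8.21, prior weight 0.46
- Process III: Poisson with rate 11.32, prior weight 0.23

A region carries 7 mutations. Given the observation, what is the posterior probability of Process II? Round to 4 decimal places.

0.8255

By Bayes' theorem, P(k | x) = w_k f_k(x) / Σ_j w_j f_j(x).
Evaluate each component's likelihood at the observed value:
  f_I = e^(−0.86)·0.86^7/7! = 2.92123e-05
  f_II = e^(−8.21)·8.21^7/7! = 0.135648
  f_III = e^(−11.32)·11.32^7/7! = 0.0573167
Weight by the priors:
  w_I·f_I = 0.31 × 2.92123e-05 = 9.0558e-06
  w_II·f_II = 0.46 × 0.135648 = 0.0623981
  w_III·f_III = 0.23 × 0.0573167 = 0.0131828
Denominator: 9.0558e-06 + 0.0623981 + 0.0131828 = 0.07559
P(Process II | data) ≈ 0.8255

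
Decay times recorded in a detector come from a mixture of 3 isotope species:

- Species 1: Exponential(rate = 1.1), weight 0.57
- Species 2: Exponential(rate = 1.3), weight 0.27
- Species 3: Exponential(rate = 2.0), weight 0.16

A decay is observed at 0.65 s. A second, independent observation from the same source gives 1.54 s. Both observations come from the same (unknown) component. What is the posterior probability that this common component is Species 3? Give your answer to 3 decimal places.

0.083

By Bayes' theorem, P(k | x) = π_k f_k(x) / Σ_j π_j f_j(x).
Since both observations come from the same component, the likelihood for component k is f_k(x₁)·f_k(x₂).
  f_1 = [0.538111] × [0.202161] = 0.108785
  f_2 = [0.558425] × [0.175584] = 0.0980506
  f_3 = [0.545064] × [0.0919185] = 0.0501014
Prior × likelihood for each component:
  π_1·f_1 = 0.57 × 0.108785 = 0.0620076
  π_2·f_2 = 0.27 × 0.0980506 = 0.0264737
  π_3·f_3 = 0.16 × 0.0501014 = 0.00801623
Evidence: 0.0620076 + 0.0264737 + 0.00801623 = 0.0964975
So the posterior for Species 3 is 0.00801623 / 0.0964975 ≈ 0.083.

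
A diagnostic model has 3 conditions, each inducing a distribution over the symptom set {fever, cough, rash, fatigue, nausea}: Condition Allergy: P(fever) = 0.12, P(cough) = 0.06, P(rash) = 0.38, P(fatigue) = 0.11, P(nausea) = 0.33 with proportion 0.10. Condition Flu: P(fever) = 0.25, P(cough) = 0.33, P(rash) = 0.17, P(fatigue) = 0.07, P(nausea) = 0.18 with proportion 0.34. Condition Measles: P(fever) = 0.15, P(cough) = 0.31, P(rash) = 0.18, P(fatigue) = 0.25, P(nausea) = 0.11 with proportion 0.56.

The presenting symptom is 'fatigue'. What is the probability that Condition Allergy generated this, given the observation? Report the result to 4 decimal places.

P(component k | x) = w_k·f_k(x) / marginal(x), where marginal(x) = Σ_j w_j·f_j(x).
Component likelihoods at x = 'fatigue':
  f_Allergy = P(fatigue | comp) = 0.11
  f_Flu = P(fatigue | comp) = 0.07
  f_Measles = P(fatigue | comp) = 0.25
Unnormalised posteriors:
  w_Allergy·f_Allergy = 0.10 × 0.11 = 0.011
  w_Flu·f_Flu = 0.34 × 0.07 = 0.0238
  w_Measles·f_Measles = 0.56 × 0.25 = 0.14
Normaliser: 0.011 + 0.0238 + 0.14 = 0.1748
Responsibility of Condition Allergy: 0.011 / 0.1748 ≈ 0.0629

0.0629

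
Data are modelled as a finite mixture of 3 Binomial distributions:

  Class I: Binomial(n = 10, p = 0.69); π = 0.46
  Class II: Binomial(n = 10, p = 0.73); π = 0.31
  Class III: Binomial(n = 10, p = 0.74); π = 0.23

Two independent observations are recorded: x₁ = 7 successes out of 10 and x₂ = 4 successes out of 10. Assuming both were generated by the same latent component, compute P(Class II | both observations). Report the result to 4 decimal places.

By Bayes' theorem, P(k | x) = π_k f_k(x) / Σ_j π_j f_j(x).
Since both observations come from the same component, the likelihood for component k is f_k(x₁)·f_k(x₂).
  f_I = [0.266201] × [0.042246] = 0.0112459
  f_II = [0.260935] × [0.0231043] = 0.00602873
  f_III = [0.256285] × [0.019453] = 0.00498551
Multiply by the mixture weights:
  π_I·f_I = 0.46 × 0.0112459 = 0.00517313
  π_II·f_II = 0.31 × 0.00602873 = 0.00186891
  π_III·f_III = 0.23 × 0.00498551 = 0.00114667
Normaliser: 0.00517313 + 0.00186891 + 0.00114667 = 0.00818871
P(Class II | x₁, x₂) ≈ 0.2282

0.2282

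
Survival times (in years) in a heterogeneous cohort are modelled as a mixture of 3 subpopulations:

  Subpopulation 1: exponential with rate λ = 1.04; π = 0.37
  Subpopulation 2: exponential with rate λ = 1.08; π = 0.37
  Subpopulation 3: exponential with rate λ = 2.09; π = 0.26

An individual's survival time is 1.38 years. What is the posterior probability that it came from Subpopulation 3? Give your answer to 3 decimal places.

Apply Bayes' rule: the posterior for each component is proportional to its prior times its likelihood at x.
Component likelihoods at x = 1.38 years:
  p_1 = 1.04·e^(−1.04·1.38) = 1.04·e^(−1.4352) = 0.24759
  p_2 = 1.08·e^(−1.08·1.38) = 1.08·e^(−1.4904) = 0.243305
  p_3 = 2.09·e^(−2.09·1.38) = 2.09·e^(−2.8842) = 0.11683
Multiply by the mixture weights:
  P(Z=1)·p_1 = 0.37 × 0.24759 = 0.0916085
  P(Z=2)·p_2 = 0.37 × 0.243305 = 0.0900229
  P(Z=3)·p_3 = 0.26 × 0.11683 = 0.0303758
Sum: 0.0916085 + 0.0900229 + 0.0303758 = 0.212007
P(Subpopulation 3 | the observation) ≈ 0.143

0.143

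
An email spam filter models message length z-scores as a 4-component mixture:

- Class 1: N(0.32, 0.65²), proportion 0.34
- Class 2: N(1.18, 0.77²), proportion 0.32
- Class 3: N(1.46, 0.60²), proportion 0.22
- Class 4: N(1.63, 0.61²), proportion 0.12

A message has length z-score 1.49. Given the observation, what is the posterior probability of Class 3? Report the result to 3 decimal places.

The responsibility of component k is P(Z=k) f_k(x) divided by Σ_j P(Z=j) f_j(x).
Component likelihoods at x = 1.49:
  p_1 = (1/(0.65·√(2π)))·exp(−(1.49−0.32)²/(2·0.65²)) = 0.613757·exp(-1.62000) = 0.121462
  p_2 = (1/(0.77·√(2π)))·exp(−(1.49−1.18)²/(2·0.77²)) = 0.518107·exp(-0.08104) = 0.477775
  p_3 = (1/(0.60·√(2π)))·exp(−(1.49−1.46)²/(2·0.60²)) = 0.664904·exp(-0.00125) = 0.664073
  p_4 = (1/(0.61·√(2π)))·exp(−(1.49−1.63)²/(2·0.61²)) = 0.654004·exp(-0.02634) = 0.637004
Unnormalised posteriors:
  P(Z=1)·p_1 = 0.34 × 0.121462 = 0.041297
  P(Z=2)·p_2 = 0.32 × 0.477775 = 0.152888
  P(Z=3)·p_3 = 0.22 × 0.664073 = 0.146096
  P(Z=4)·p_4 = 0.12 × 0.637004 = 0.0764405
Normaliser: 0.041297 + 0.152888 + 0.146096 + 0.0764405 = 0.416721
So the posterior for Class 3 is 0.146096 / 0.416721 ≈ 0.351.

0.351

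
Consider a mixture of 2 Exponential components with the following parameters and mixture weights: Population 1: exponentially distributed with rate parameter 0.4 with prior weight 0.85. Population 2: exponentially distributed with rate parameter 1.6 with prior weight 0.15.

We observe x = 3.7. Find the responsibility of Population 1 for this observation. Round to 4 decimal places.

By Bayes' theorem, P(k | x) = w_k f_k(x) / Σ_j w_j f_j(x).
Evaluate each component's likelihood at the observed value:
  f_1 = 0.0910551
  f_2 = 0.00429632
Multiply by the mixture weights:
  w_1·f_1 = 0.85 × 0.0910551 = 0.0773968
  w_2·f_2 = 0.15 × 0.00429632 = 0.000644448
Normaliser: 0.0773968 + 0.000644448 = 0.0780413
P(Population 1 | x) = 0.0773968 / 0.0780413 ≈ 0.9917

0.9917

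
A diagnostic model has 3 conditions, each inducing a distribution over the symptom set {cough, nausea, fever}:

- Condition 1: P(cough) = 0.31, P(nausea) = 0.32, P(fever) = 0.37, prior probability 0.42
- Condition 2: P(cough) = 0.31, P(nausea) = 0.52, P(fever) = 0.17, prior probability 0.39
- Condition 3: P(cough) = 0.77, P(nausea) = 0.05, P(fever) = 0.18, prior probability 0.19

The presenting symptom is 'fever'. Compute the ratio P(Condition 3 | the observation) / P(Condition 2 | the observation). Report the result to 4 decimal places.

Since P(k|x) ∝ w_k f_k(x), the posterior odds are w_i f_i(x) / (w_j f_j(x)).
Component likelihoods at x = 'fever':
  p_1 = 0.37
  p_2 = 0.17
  p_3 = 0.18
Odds = (0.19/0.39) × (0.18/0.17) = 0.487179 × 1.05882 ≈ 0.5158

0.5158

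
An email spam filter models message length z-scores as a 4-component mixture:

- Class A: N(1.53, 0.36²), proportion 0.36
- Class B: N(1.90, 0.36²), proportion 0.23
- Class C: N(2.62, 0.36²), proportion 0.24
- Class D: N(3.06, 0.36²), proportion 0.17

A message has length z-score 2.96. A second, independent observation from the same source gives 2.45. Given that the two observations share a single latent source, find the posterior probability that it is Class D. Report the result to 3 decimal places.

0.220

The responsibility of component k is w_k f_k(x) divided by Σ_j w_j f_j(x).
Since both observations come from the same component, the likelihood for component k is f_k(x₁)·f_k(x₂).
  L_A = [0.000415278] × [0.0423105] = 1.75706e-05
  L_B = [0.0145209] × [0.344956] = 0.00500908
  L_C = [0.709443] × [0.991254] = 0.703239
  L_D = [1.06623] × [0.263722] = 0.28119
Unnormalised posteriors:
  w_A·L_A = 0.36 × 1.75706e-05 = 6.32543e-06
  w_B·L_B = 0.23 × 0.00500908 = 0.00115209
  w_C·L_C = 0.24 × 0.703239 = 0.168777
  w_D·L_D = 0.17 × 0.28119 = 0.0478022
Normaliser: 6.32543e-06 + 0.00115209 + 0.168777 + 0.0478022 = 0.217738
P(Class D | x) ≈ 0.220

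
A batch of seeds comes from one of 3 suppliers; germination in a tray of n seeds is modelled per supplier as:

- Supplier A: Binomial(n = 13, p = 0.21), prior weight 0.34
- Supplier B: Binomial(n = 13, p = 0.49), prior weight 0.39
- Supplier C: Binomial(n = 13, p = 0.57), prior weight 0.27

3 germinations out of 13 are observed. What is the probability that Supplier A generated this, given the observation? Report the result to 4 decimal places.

P(component k | x) = π_k·f_k(x) / marginal(x), where marginal(x) = Σ_j π_j·f_j(x).
Evaluate each component's likelihood at the observed value:
  f_A = 0.250781
  f_B = 0.0400549
  f_C = 0.0114466
Unnormalised posteriors:
  π_A·f_A = 0.34 × 0.250781 = 0.0852656
  π_B·f_B = 0.39 × 0.0400549 = 0.0156214
  π_C·f_C = 0.27 × 0.0114466 = 0.00309057
Normaliser: 0.0852656 + 0.0156214 + 0.00309057 = 0.103978
Responsibility of Supplier A: 0.0852656 / 0.103978 ≈ 0.8200

0.8200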